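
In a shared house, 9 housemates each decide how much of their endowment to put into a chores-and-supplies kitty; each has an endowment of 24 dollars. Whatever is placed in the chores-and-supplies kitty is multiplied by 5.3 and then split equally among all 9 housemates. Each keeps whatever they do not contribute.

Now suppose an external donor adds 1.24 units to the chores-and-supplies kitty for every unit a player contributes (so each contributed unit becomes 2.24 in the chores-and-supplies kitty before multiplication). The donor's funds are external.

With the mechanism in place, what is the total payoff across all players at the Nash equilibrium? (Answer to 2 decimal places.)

2564.35 dollars

With the mechanism, a contributed unit returns 5.3 × 2.24 / 9 = 1.3191 per unit of net cost to the contributor — now above 1 — so contributing fully is weakly dominant for every player.
So the Nash equilibrium is full contribution by all 9; the group earns 5.3 × 2.24 × 216 = 2564.35.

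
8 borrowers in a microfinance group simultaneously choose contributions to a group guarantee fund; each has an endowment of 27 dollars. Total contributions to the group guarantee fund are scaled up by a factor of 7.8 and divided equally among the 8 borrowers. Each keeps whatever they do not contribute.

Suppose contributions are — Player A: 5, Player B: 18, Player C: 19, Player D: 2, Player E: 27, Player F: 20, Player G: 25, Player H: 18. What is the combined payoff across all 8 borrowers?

1127.20 dollars

Total contributed: 5 + 18 + 19 + 2 + 27 + 20 + 25 + 18 = 134; total kept: 8 × 27 − 134 = 82.
The group guarantee fund pays out 7.8 × 134 = 1045.20 in aggregate.
Group total = 82 + 1045.20 = 1127.20.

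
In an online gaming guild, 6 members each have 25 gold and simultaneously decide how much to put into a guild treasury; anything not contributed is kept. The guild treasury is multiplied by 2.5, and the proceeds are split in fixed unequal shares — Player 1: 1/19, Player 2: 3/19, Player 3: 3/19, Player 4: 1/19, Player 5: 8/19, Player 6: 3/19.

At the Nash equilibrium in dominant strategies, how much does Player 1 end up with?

28.29 gold

For player j, contributing a unit is worthwhile iff 2.5 × (j's share) ≥ 1, i.e. iff j's share is at least 0.4000.
Only Player 5 (8/19) clears that bar, contributing 25; the remaining 5 contribute 0. Total contributed: 25.
Player 1 keeps 25 and receives 2.5 × 25 × 1/19 = 3.29 from the guild treasury, for a payoff of 28.29.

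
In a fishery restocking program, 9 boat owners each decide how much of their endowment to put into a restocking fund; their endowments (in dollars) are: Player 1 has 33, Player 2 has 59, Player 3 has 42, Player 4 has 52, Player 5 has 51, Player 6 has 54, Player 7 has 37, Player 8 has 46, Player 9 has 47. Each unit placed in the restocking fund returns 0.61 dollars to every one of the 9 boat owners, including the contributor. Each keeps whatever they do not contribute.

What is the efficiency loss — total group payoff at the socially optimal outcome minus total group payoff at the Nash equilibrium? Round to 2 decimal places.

The private return per contributed unit is 0.61 < 1 for everyone, so the Nash equilibrium is zero contribution and the group total is Σ E_j = 33 + 59 + 42 + 52 + 51 + 54 + 37 + 46 + 47 = 421.
Each contributed unit returns 5.490 to the group, so the social optimum is full contribution by everyone: group total = 5.490 × 421 = 2311.29.
Efficiency loss = (5.490 − 1) × 421 = 1890.29.

1890.29 dollars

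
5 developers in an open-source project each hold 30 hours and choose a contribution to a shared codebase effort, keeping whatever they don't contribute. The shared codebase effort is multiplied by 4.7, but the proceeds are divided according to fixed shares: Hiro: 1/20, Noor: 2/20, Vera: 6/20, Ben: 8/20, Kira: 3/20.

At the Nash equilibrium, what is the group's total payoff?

Player j's private return per contributed unit is 4.7 × (j's share). Contributing is weakly dominant for j when that share is at least 1/4.7 = 0.2128, and contributing 0 is dominant otherwise.
The shares above 0.2128 belong to Vera and Ben, contributing 30 each; the remaining 3 contribute 0. Total contributed: 60.
The shared codebase effort pays out 4.7 × 60 = 282.00 in total (split across the unequal shares, but the aggregate is all that matters for the group sum).
The 3 free-riders keep 30 each, adding 90. Group total = 90 + 282.00 = 372.00.

372.00 hours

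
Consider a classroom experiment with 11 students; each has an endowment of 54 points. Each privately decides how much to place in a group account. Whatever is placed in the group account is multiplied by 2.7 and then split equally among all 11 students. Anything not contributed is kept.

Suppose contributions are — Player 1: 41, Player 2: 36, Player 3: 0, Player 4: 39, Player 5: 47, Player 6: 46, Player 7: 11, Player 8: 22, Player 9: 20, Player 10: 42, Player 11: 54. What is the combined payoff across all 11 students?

Total contributed: 41 + 36 + 0 + 39 + 47 + 46 + 11 + 22 + 20 + 42 + 54 = 358; total kept: 11 × 54 − 358 = 236.
The group account pays out 2.7 × 358 = 966.60 in aggregate.
Group total = 236 + 966.60 = 1202.60.

1202.60 points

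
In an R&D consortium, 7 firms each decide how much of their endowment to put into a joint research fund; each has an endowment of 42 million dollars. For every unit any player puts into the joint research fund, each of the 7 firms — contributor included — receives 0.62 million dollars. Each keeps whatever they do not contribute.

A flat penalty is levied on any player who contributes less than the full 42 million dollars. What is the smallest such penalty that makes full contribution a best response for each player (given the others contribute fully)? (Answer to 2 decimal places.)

Given the others contribute fully, the best deviation is to contribute 0 (any partial contribution still incurs the fine and gives up units whose private return 0.62 is below 1).
Deviating from 42 to 0 saves 42 million dollars but forfeits the deviator's share of the drop in the joint research fund: 0.62 × 42 = 26.04.
So the deviation gain is 42 − 26.04 = 15.96, and the fine must be at least 15.96 million dollars to wipe it out.

15.96 million dollars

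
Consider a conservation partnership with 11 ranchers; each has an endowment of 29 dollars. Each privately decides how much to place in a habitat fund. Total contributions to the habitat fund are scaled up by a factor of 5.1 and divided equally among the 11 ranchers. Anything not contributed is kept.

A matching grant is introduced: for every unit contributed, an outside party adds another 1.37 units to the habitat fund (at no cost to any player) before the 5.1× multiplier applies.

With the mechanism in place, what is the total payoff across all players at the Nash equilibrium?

The effective private return per unit is now 5.1 × 2.37 / 11 = 1.0988 > 1, so every player's dominant strategy flips to full contribution.
At the Nash equilibrium everyone contributes 29. Group total payoff = 5.1 × 2.37 × 319 = 3855.75.

3855.75 dollars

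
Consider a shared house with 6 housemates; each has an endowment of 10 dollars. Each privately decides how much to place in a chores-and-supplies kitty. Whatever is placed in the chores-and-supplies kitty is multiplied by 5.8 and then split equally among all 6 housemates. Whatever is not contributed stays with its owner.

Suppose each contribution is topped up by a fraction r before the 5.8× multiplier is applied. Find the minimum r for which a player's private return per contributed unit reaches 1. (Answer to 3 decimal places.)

0.034

With matching at rate r, one contributed unit becomes (1 + r) in the chores-and-supplies kitty and returns 5.8 × (1 + r) / 6 to the contributor.
Setting this equal to 1: 1 + r = 6/5.8 = 1.0345.
So the minimum matching rate is r = 1.0345 − 1 = 0.034.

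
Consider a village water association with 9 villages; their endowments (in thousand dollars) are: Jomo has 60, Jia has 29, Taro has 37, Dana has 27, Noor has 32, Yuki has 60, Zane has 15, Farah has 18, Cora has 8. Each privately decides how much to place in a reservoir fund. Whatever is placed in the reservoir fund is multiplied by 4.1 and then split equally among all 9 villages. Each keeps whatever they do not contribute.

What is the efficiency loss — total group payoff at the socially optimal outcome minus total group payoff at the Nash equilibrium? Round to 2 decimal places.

The private return per contributed unit is 4.1/9 = 0.4556 < 1 for every player regardless of endowment, so the Nash equilibrium is zero contribution and the group total is Σ E_j = 60 + 29 + 37 + 27 + 32 + 60 + 15 + 18 + 8 = 286.
Each contributed unit returns 4.100 to the group, so the social optimum is full contribution by everyone: group total = 4.100 × 286 = 1172.60.
Efficiency loss = (4.100 − 1) × 286 = 886.60.

886.60 thousand dollars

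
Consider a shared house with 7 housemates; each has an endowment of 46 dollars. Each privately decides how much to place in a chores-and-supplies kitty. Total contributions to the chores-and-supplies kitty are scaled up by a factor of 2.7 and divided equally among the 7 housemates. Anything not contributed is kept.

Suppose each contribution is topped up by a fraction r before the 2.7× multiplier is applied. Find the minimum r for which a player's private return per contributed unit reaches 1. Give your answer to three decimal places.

1.593

With matching at rate r, one contributed unit becomes (1 + r) in the chores-and-supplies kitty and returns 2.7 × (1 + r) / 7 to the contributor.
Setting this equal to 1: 1 + r = 7/2.7 = 2.5926.
So the minimum matching rate is r = 2.5926 − 1 = 1.593.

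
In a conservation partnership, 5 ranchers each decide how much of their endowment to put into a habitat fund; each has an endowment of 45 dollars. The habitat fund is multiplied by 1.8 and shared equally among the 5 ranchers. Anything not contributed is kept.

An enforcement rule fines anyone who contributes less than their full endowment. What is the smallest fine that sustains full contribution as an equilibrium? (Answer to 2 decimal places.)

28.80 dollars

Given the others contribute fully, the best deviation is to contribute 0 (any partial contribution still incurs the fine and gives up units whose private return 0.3600 is below 1).
Deviating from 45 to 0 saves 45 dollars but forfeits the deviator's share of the drop in the habitat fund: 1.8/5 × 45 = 16.20.
So the deviation gain is 45 − 16.20 = 28.80, and the fine must be at least 28.80 dollars to wipe it out.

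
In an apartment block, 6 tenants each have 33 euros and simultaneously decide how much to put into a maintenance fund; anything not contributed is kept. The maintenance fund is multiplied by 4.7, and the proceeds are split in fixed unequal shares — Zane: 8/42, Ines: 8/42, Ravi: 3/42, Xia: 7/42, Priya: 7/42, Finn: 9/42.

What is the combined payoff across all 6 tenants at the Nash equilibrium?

320.10 euros

For player j, contributing a unit is worthwhile iff 4.7 × (j's share) ≥ 1, i.e. iff j's share is at least 0.2128.
Only Finn (9/42) clears that bar, contributing 33; the remaining 5 contribute 0. Total contributed: 33.
The maintenance fund pays out 4.7 × 33 = 155.10 in total (split across the unequal shares, but the aggregate is all that matters for the group sum).
The 5 free-riders keep 33 each, adding 165. Group total = 165 + 155.10 = 320.10.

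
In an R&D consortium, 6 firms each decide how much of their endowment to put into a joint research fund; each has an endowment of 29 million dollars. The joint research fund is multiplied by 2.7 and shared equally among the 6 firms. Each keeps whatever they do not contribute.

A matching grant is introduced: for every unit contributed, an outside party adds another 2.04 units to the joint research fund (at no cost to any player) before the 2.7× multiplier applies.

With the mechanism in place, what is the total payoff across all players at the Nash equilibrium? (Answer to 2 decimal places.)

1428.19 million dollars

Under the mechanism each unit contributed yields 2.7 × 3.04 / 6 = 1.3680 back to its contributor per unit of net cost, which exceeds 1, making full contribution the dominant choice for everyone.
At the Nash equilibrium everyone contributes 29. Group total payoff = 2.7 × 3.04 × 174 = 1428.19.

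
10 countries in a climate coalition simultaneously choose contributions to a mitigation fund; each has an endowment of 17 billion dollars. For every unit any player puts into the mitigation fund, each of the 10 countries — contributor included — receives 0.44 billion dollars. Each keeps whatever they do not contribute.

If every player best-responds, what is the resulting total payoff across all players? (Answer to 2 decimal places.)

The private return per contributed unit is 0.44 < 1, so contributing 0 is dominant for every player. At the Nash equilibrium everyone keeps their 17, and the group total is 10 × 17 = 170.

170.00 billion dollars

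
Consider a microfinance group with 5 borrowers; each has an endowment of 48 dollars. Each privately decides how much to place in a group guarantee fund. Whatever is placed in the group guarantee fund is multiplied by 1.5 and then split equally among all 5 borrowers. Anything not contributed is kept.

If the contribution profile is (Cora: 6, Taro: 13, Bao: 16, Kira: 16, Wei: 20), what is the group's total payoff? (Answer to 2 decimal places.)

Total contributed: 6 + 13 + 16 + 16 + 20 = 71; total kept: 5 × 48 − 71 = 169.
The group guarantee fund pays out 1.5 × 71 = 106.50 in aggregate.
Group total = 169 + 106.50 = 275.50.

275.50 dollars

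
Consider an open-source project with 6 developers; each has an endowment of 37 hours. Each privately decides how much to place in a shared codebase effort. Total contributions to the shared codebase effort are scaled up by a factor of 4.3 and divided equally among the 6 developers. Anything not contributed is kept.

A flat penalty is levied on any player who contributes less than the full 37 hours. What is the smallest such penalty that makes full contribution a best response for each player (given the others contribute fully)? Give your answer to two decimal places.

Given the others contribute fully, the best deviation is to contribute 0 (any partial contribution still incurs the fine and gives up units whose private return 0.7167 is below 1).
Deviating from 37 to 0 saves 37 hours but forfeits the deviator's share of the drop in the shared codebase effort: 4.3/6 × 37 = 26.52.
So the deviation gain is 37 − 26.52 = 10.48, and the fine must be at least 10.48 hours to wipe it out.

10.48 hours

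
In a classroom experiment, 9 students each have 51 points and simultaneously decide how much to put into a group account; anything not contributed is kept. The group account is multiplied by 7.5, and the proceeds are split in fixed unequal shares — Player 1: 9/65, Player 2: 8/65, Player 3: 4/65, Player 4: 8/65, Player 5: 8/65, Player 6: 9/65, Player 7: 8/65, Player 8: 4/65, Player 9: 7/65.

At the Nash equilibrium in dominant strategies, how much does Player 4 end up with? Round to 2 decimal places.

Player j's private return per contributed unit is 7.5 × (j's share). Contributing is weakly dominant for j when that share is at least 1/7.5 = 0.1333, and contributing 0 is dominant otherwise.
The shares above 0.1333 belong to Player 1 and Player 6, contributing 51 each; the remaining 7 contribute 0. Total contributed: 102.
Player 4 keeps 51 and receives 7.5 × 102 × 8/65 = 94.15 from the group account, for a payoff of 145.15.

145.15 points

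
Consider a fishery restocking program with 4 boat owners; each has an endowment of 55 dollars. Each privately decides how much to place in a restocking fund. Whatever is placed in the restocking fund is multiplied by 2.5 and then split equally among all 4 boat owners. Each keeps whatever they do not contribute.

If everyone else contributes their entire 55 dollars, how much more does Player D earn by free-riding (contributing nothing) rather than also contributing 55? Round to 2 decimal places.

20.63 dollars

Switching from a contribution of 55 to 0 lets Player D keep an extra 55 dollars, but lowers the restocking fund by 55, which costs Player D their own share of that drop: 2.5/4 × 55 = 34.37.
Net gain = 55 − 34.37 = 20.63. The private return per contributed unit (0.6250) is below 1, so free-riding is indeed the best response regardless of what the others do.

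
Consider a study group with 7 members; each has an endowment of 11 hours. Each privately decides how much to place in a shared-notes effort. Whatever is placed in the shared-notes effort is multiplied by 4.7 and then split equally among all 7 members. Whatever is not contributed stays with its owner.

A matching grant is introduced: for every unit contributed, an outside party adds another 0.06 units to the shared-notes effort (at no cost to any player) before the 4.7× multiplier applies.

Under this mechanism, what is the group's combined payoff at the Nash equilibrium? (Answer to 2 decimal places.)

With the mechanism, a contributed unit returns 4.7 × 1.06 / 7 = 0.7117 per unit of net cost — still below 1 — so contributing 0 remains dominant for every player.
At the Nash equilibrium no one contributes; group total payoff = 7 × 11 = 77.

77.00 hours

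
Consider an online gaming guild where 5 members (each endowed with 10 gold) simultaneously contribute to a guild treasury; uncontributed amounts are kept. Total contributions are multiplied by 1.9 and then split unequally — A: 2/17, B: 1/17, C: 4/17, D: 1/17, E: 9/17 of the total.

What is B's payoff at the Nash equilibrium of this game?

11.12 gold

For player j, contributing a unit is worthwhile iff 1.9 × (j's share) ≥ 1, i.e. iff j's share is at least 0.5263.
Only E (9/17) clears that bar, contributing 10; the remaining 4 contribute 0. Total contributed: 10.
B keeps 10 and receives 1.9 × 10 × 1/17 = 1.12 from the guild treasury, for a payoff of 11.12.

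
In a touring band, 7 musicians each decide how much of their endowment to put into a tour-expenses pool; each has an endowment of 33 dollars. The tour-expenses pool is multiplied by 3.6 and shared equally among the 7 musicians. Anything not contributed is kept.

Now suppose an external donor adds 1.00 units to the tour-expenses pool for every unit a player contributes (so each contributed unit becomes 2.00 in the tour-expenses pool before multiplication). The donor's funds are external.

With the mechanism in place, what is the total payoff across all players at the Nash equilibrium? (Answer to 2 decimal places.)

The effective private return per unit is now 3.6 × 2.00 / 7 = 1.0286 > 1, so every player's dominant strategy flips to full contribution.
At the Nash equilibrium everyone contributes 33. Group total payoff = 3.6 × 2.00 × 231 = 1663.20.

1663.20 dollars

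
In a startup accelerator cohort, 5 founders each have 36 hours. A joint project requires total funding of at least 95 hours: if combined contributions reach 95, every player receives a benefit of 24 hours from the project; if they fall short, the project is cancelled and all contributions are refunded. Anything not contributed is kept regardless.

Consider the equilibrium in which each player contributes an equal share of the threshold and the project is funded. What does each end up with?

Equal share of the threshold: 95/5 = 19.
At this profile no one gains by cutting their contribution: any cut drops the total below 95, the project is cancelled, contributions are refunded, and the deviator ends with 36, which is less than 36 − 19 + 24 = 41. Contributing more than 19 just wastes the excess. So contributing exactly 19 is a best response.
Each player's payoff: 36 − 19 + 24 = 41.

41 hours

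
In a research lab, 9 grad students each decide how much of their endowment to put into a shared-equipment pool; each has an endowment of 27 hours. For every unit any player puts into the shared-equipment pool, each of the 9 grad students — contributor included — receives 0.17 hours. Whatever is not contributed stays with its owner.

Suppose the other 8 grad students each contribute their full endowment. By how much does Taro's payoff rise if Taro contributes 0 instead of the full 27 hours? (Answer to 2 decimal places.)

22.41 hours

Switching from a contribution of 27 to 0 lets Taro keep an extra 27 hours, but lowers the shared-equipment pool by 27, which costs Taro their own share of that drop: 0.17 × 27 = 4.59.
Net gain = 27 − 4.59 = 22.41. The private return per contributed unit (0.17) is below 1, so free-riding is indeed the best response regardless of what the others do.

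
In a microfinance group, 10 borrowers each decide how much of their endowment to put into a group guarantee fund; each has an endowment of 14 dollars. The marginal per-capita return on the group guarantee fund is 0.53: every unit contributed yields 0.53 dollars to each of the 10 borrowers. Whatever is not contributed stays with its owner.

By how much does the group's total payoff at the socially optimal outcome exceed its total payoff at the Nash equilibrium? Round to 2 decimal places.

602.00 dollars

The private return per contributed unit is 0.53 < 1, so contributing 0 is dominant for every player. At the Nash equilibrium everyone keeps their 14, and the group total is 10 × 14 = 140.
Each contributed unit returns 5.300 to the group as a whole (0.53 to each of 10 players), which exceeds 1, so the social optimum is full contribution: group total = 5.300 × 140 = 742.00.
Efficiency loss = 742.00 − 140 = 602.00.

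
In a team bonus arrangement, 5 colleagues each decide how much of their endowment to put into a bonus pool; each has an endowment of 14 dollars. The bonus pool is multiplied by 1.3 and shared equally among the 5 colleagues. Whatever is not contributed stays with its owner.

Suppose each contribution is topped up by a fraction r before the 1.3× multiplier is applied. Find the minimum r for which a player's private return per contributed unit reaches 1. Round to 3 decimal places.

With matching at rate r, one contributed unit becomes (1 + r) in the bonus pool and returns 1.3 × (1 + r) / 5 to the contributor.
Setting this equal to 1: 1 + r = 5/1.3 = 3.8462.
So the minimum matching rate is r = 3.8462 − 1 = 2.846.

2.846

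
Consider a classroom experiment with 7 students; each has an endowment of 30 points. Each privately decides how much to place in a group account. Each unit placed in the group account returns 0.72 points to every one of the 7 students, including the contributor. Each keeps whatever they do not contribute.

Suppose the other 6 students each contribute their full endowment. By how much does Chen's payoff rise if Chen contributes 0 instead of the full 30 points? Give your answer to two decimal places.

8.40 points

Switching from a contribution of 30 to 0 lets Chen keep an extra 30 points, but lowers the group account by 30, which costs Chen their own share of that drop: 0.72 × 30 = 21.60.
Net gain = 30 − 21.60 = 8.40. The private return per contributed unit (0.72) is below 1, so free-riding is indeed the best response regardless of what the others do.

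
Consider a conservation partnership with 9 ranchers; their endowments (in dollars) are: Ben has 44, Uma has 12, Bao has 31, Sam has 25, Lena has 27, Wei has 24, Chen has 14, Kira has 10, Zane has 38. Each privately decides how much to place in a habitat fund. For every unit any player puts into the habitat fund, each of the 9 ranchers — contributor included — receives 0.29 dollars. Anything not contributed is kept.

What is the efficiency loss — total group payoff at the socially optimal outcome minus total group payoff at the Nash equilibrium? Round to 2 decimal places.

The private return per contributed unit is 0.29 < 1 for everyone, so the Nash equilibrium is zero contribution and the group total is Σ E_j = 44 + 12 + 31 + 25 + 27 + 24 + 14 + 10 + 38 = 225.
Each contributed unit returns 2.610 to the group, so the social optimum is full contribution by everyone: group total = 2.610 × 225 = 587.25.
Efficiency loss = (2.610 − 1) × 225 = 362.25.

362.25 dollars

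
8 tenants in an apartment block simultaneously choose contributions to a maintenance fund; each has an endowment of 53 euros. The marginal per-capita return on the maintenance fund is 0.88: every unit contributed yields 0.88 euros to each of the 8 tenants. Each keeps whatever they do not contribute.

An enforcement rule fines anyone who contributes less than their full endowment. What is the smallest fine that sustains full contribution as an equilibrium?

Given the others contribute fully, the best deviation is to contribute 0 (any partial contribution still incurs the fine and gives up units whose private return 0.88 is below 1).
Deviating from 53 to 0 saves 53 euros but forfeits the deviator's share of the drop in the maintenance fund: 0.88 × 53 = 46.64.
So the deviation gain is 53 − 46.64 = 6.36, and the fine must be at least 6.36 euros to wipe it out.

6.36 euros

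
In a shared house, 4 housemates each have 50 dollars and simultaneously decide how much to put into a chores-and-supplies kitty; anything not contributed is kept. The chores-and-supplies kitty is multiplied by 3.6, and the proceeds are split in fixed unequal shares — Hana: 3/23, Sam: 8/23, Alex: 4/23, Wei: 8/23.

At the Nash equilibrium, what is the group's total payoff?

460.00 dollars

Player j's private return per contributed unit is 3.6 × (j's share). Contributing is weakly dominant for j when that share is at least 1/3.6 = 0.2778, and contributing 0 is dominant otherwise.
The shares above 0.2778 belong to Sam and Wei, contributing 50 each; the remaining 2 contribute 0. Total contributed: 100.
The chores-and-supplies kitty pays out 3.6 × 100 = 360.00 in total (split across the unequal shares, but the aggregate is all that matters for the group sum).
The 2 free-riders keep 50 each, adding 100. Group total = 100 + 360.00 = 460.00.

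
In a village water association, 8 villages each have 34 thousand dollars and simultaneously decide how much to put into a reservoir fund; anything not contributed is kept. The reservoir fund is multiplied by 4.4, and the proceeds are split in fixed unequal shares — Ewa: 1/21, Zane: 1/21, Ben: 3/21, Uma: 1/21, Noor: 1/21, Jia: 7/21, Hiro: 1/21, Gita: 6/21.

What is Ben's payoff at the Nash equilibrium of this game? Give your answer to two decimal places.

Each unit j contributes comes back to j as 4.4 × (j's share), so j prefers to contribute only if that share exceeds 1/4.4 = 0.2273; otherwise keeping the unit dominates.
Jia and Gita clear that bar, contributing 34 each; the remaining 6 contribute 0. Total contributed: 68.
Ben keeps 34 and receives 4.4 × 68 × 3/21 = 42.74 from the reservoir fund, for a payoff of 76.74.

76.74 thousand dollars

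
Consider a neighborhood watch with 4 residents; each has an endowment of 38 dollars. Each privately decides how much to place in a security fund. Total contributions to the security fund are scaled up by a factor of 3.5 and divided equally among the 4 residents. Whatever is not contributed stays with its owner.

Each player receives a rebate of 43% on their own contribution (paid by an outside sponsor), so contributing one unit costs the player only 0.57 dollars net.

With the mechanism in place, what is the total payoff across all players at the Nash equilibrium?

597.36 dollars

With the mechanism, a contributed unit returns (3.5/4) / 0.57 = 1.5351 per unit of net cost to the contributor — now above 1 — so contributing fully is weakly dominant for every player.
At the Nash equilibrium everyone contributes 38. Group total payoff = 4 × (38 × 0.43 + 3.5 × 38) = 597.36.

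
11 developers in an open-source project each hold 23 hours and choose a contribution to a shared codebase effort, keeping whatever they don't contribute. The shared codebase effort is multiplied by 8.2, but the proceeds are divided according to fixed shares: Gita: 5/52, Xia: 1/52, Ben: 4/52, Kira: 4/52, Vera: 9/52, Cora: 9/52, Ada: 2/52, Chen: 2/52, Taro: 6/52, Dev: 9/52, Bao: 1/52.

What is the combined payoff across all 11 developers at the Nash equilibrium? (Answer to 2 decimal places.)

749.80 hours

Player j's private return per contributed unit is 8.2 × (j's share). Contributing is weakly dominant for j when that share is at least 1/8.2 = 0.1220, and contributing 0 is dominant otherwise.
Vera, Cora and Dev are above the threshold, contributing 23 each; the remaining 8 contribute 0. Total contributed: 69.
The shared codebase effort pays out 8.2 × 69 = 565.80 in total (split across the unequal shares, but the aggregate is all that matters for the group sum).
The 8 free-riders keep 23 each, adding 184. Group total = 184 + 565.80 = 749.80.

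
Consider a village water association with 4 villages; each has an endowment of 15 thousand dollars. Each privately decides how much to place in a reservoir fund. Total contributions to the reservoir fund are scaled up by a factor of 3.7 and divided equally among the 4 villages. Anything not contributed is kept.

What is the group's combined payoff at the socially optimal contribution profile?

Each contributed unit returns 3.700 to the group as a whole (0.9250 to each of 4 players), which exceeds 1, so the social optimum is full contribution: group total = 3.700 × 60 = 222.00.

222.00 thousand dollars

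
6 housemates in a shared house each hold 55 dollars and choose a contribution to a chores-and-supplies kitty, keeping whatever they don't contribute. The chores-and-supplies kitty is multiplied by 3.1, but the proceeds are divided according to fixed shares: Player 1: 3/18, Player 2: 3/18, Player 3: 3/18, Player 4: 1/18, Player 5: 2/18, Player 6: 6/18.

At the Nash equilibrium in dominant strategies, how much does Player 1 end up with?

A player with share s gets back 3.1·s per unit contributed, so full contribution is dominant for anyone with s > 1/3.1 = 0.3226 and zero contribution is dominant for anyone below.
Only Player 6 (6/18) clears that bar, contributing 55; the remaining 5 contribute 0. Total contributed: 55.
Player 1 keeps 55 and receives 3.1 × 55 × 3/18 = 28.42 from the chores-and-supplies kitty, for a payoff of 83.42.

83.42 dollars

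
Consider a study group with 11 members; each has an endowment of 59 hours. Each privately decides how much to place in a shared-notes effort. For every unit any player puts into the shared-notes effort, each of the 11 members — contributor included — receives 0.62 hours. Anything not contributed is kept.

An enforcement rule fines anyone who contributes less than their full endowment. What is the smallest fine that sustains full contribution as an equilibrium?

22.42 hours

Given the others contribute fully, the best deviation is to contribute 0 (any partial contribution still incurs the fine and gives up units whose private return 0.62 is below 1).
Deviating from 59 to 0 saves 59 hours but forfeits the deviator's share of the drop in the shared-notes effort: 0.62 × 59 = 36.58.
So the deviation gain is 59 − 36.58 = 22.42, and the fine must be at least 22.42 hours to wipe it out.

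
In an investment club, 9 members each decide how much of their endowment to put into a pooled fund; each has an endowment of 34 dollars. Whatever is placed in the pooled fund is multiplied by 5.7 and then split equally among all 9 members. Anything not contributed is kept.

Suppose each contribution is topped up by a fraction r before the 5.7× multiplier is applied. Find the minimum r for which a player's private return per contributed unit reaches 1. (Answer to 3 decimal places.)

With matching at rate r, one contributed unit becomes (1 + r) in the pooled fund and returns 5.7 × (1 + r) / 9 to the contributor.
Setting this equal to 1: 1 + r = 9/5.7 = 1.5789.
So the minimum matching rate is r = 1.5789 − 1 = 0.579.

0.579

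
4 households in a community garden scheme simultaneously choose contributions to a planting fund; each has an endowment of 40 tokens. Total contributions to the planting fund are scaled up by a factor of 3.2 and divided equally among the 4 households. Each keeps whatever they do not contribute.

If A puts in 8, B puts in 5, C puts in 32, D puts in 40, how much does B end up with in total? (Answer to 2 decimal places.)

103.00 tokens

Total contributed: 8 + 5 + 32 + 40 = 85.
Each receives 3.2 × 85 / 4 = 68.00 from the planting fund.
B keeps 40 − 5 = 35, so B's payoff is 35 + 68.00 = 103.00.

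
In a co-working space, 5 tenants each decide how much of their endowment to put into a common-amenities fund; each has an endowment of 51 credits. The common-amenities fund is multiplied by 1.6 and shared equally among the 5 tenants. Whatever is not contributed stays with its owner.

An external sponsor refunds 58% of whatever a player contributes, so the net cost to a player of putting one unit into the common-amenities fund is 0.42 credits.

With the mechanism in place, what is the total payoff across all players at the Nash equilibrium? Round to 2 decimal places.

255.00 credits

With the mechanism, a contributed unit returns (1.6/5) / 0.42 = 0.7619 per unit of net cost — still below 1 — so contributing 0 remains dominant for every player.
Everyone keeps their endowment and the group total is 5 × 51 = 255.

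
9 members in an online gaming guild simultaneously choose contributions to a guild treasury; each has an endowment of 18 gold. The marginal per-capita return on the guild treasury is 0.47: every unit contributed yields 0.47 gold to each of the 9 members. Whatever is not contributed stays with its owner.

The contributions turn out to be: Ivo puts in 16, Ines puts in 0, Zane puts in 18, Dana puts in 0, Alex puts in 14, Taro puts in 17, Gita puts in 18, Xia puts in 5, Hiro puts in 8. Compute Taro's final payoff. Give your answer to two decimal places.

Total contributed: 16 + 0 + 18 + 0 + 14 + 17 + 18 + 5 + 8 = 96.
Each receives 0.47 × 96 = 45.12 from the guild treasury.
Taro keeps 18 − 17 = 1, so Taro's payoff is 1 + 45.12 = 46.12.

46.12 gold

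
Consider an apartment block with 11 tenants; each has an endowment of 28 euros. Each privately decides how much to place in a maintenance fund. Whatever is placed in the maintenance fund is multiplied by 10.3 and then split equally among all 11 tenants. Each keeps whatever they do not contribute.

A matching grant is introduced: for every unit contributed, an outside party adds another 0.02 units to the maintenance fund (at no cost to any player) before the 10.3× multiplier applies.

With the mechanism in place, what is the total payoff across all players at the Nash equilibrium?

308.00 euros

Even with the mechanism, each unit contributed returns only 10.3 × 1.02 / 11 = 0.9551 per unit of net cost, so contributing nothing is still dominant.
Everyone keeps their endowment and the group total is 11 × 28 = 308.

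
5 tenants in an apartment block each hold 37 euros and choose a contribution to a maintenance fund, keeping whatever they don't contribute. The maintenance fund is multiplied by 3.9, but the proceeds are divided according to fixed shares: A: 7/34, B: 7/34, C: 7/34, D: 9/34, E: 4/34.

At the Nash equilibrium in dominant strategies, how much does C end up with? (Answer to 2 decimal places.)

66.71 euros

Each unit j contributes comes back to j as 3.9 × (j's share), so j prefers to contribute only if that share exceeds 1/3.9 = 0.2564; otherwise keeping the unit dominates.
D alone (share 9/34) is above the threshold, contributing 37; the remaining 4 contribute 0. Total contributed: 37.
C keeps 37 and receives 3.9 × 37 × 7/34 = 29.71 from the maintenance fund, for a payoff of 66.71.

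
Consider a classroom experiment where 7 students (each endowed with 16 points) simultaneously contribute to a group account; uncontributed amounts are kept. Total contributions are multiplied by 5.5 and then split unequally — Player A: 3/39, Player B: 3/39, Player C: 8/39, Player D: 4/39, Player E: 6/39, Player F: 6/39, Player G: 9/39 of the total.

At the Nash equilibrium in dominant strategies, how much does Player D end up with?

For player j, contributing a unit is worthwhile iff 5.5 × (j's share) ≥ 1, i.e. iff j's share is at least 0.1818.
Player C and Player G are above the threshold, contributing 16 each; the remaining 5 contribute 0. Total contributed: 32.
Player D keeps 16 and receives 5.5 × 32 × 4/39 = 18.05 from the group account, for a payoff of 34.05.

34.05 points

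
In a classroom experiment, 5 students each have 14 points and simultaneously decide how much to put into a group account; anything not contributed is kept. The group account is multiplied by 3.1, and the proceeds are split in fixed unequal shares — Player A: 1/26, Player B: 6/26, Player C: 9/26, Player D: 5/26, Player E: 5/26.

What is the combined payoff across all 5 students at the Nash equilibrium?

A player with share s gets back 3.1·s per unit contributed, so full contribution is dominant for anyone with s > 1/3.1 = 0.3226 and zero contribution is dominant for anyone below.
The only share above 0.3226 is Player C's 9/26, contributing 14; the remaining 4 contribute 0. Total contributed: 14.
The group account pays out 3.1 × 14 = 43.40 in total (split across the unequal shares, but the aggregate is all that matters for the group sum).
The 4 free-riders keep 14 each, adding 56. Group total = 56 + 43.40 = 99.40.

99.40 points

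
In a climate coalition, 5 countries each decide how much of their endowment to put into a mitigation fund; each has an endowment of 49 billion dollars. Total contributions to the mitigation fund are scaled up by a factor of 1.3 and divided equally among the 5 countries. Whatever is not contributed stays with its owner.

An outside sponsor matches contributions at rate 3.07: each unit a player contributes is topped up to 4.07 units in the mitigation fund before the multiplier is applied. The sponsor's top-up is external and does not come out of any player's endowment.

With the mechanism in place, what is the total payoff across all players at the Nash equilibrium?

With the mechanism, a contributed unit returns 1.3 × 4.07 / 5 = 1.0582 per unit of net cost to the contributor — now above 1 — so contributing fully is weakly dominant for every player.
At the Nash equilibrium everyone contributes 49. Group total payoff = 1.3 × 4.07 × 245 = 1296.30.

1296.30 billion dollars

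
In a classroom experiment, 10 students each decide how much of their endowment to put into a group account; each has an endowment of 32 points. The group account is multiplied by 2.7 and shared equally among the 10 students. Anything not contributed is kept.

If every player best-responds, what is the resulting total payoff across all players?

320.00 points

Each contributed unit returns 2.7/10 = 0.2700 to its contributor — below 1 — so contributing 0 is dominant for every player. At the Nash equilibrium everyone keeps their 32, and the group total is 10 × 32 = 320.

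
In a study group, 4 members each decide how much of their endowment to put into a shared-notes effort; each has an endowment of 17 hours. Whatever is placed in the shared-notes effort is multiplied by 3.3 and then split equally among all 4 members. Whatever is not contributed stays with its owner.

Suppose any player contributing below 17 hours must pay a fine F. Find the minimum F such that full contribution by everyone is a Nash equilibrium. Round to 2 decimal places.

Given the others contribute fully, the best deviation is to contribute 0 (any partial contribution still incurs the fine and gives up units whose private return 0.8250 is below 1).
Deviating from 17 to 0 saves 17 hours but forfeits the deviator's share of the drop in the shared-notes effort: 3.3/4 × 17 = 14.02.
So the deviation gain is 17 − 14.02 = 2.98, and the fine must be at least 2.98 hours to wipe it out.

2.98 hours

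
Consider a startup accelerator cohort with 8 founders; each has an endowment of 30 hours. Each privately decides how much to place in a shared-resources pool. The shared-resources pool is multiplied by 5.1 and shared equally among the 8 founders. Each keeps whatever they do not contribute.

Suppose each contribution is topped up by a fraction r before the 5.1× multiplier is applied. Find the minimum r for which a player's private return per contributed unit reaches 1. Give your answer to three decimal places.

0.569

With matching at rate r, one contributed unit becomes (1 + r) in the shared-resources pool and returns 5.1 × (1 + r) / 8 to the contributor.
Setting this equal to 1: 1 + r = 8/5.1 = 1.5686.
So the minimum matching rate is r = 1.5686 − 1 = 0.569.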